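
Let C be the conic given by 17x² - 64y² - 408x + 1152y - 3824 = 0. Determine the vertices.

Rearranging, 17(x² - 24x) -64(y² - 18y) = 3824.
Completing the square gives 17(x - 12)² -64(y - 9)² = 3824 + 2448 - 5184 = 1088.
Divide through by 1088 to get (x - 12)²/64 - (y - 9)²/17 = 1.
Hyperbola, center (12, 9), transverse axis horizontal; a² = 64, b² = 17.
a = 8. Vertices at (h ± a, k).

(4, 9) and (20, 9)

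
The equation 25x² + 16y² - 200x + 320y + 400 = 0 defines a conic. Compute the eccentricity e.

e = 3/5

Group the x- and y-terms: 25(x² - 8x) + 16(y² + 20y) = -400
25(x - 4)² + 16(y + 10)² = -400 + 400 + 1600 = 1600
Dividing both sides by 1600: (x - 4)²/64 + (y + 10)²/100 = 1
Ellipse, center (4, -10), major axis vertical; a² = 100, b² = 64.
c² = a² - b² = 36, so c = 6.
e = c/a = 6/10 = 3/5.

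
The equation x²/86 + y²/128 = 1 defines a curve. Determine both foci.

(0, 0 - √42) and (0, 0 + √42)

Center (0, 0). The larger denominator 128 sits under the y-term, so the major axis is vertical; a² = 128, b² = 86.
c² = a² - b² = 128 - 86 = 42, so c = √42.
Foci lie on the vertical axis through the center: (h, k ± c).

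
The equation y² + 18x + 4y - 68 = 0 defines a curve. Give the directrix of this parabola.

Only y is squared. Complete the square in y: (y + 2)² = -18(x - 4).
Vertex (4, -2); 4p = -18 so p = -9/2. Opens left.
Directrix is the vertical line x = h − p = 4 − (-9/2) = 17/2.

x = 17/2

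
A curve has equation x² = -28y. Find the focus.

Vertex (0, 0); 4p = -28 so p = -7. Opens down.
Focus is p units from the vertex along the axis: (h, k + p).

(0, -7)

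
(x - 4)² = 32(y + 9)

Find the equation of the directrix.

y = -17

Vertex (4, -9); 4p = 32 so p = 8. Opens up.
Directrix is the horizontal line y = k − p = -9 − (8) = -17.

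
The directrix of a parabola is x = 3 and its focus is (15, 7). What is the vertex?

The vertex is the midpoint between the focus and the directrix along the axis of symmetry.
Axis is horizontal (directrix is vertical). Vertex x-coordinate = (15 + 3)/2 = 9; y-coordinate = 7.

(9, 7)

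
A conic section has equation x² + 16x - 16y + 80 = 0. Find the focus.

(-8, 5)

Only x is squared. Complete the square in x: (x + 8)² = 16(y - 1).
Vertex (-8, 1); 4p = 16 so p = 4. Opens up.
Focus is p units from the vertex along the axis: (h, k + p).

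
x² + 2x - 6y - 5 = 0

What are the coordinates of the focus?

Only x is squared. Complete the square in x: (x + 1)² = 6(y + 1).
Vertex (-1, -1); 4p = 6 so p = 3/2. Opens up.
Focus is p units from the vertex along the axis: (h, k + p).

(-1, 1/2)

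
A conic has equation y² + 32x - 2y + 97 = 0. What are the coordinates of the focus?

(-11, 1)

Only y is squared. Complete the square in y: (y - 1)² = -32(x + 3).
Vertex (-3, 1); 4p = -32 so p = -8. Opens left.
Focus is p units from the vertex along the axis: (h + p, k).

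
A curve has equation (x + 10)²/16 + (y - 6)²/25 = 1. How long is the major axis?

10

Center (-10, 6). The larger denominator 25 sits under the y-term, so the major axis is vertical; a² = 25, b² = 16.
a² = 25 so a = 5; the major axis has length 2a = 10.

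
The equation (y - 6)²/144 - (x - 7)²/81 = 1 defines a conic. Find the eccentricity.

e = 5/4

Center (7, 6). The positive term is the y-term, so the transverse axis is vertical; a² = 144, b² = 81.
c² = a² + b² = 225, so c = 15.
e = c/a = 15/12 = 5/4.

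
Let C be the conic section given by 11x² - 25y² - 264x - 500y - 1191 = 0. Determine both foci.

(6, -10) and (18, -10)

Collect terms: 11(x² - 24x) -25(y² + 20y) = 1191
Completing the square gives 11(x - 12)² -25(y + 10)² = 1191 + 1584 - 2500 = 275.
Divide by 275: (x - 12)²/25 - (y + 10)²/11 = 1
Hyperbola, center (12, -10), transverse axis horizontal; a² = 25, b² = 11.
c² = a² + b² = 25 + 11 = 36, so c = 6.
Foci lie on the horizontal axis through the center: (h ± c, k).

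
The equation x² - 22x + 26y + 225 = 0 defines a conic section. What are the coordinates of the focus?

(11, -21/2)

Only x is squared. Complete the square in x: (x - 11)² = -26(y + 4).
Vertex (11, -4); 4p = -26 so p = -13/2. Opens down.
Focus is p units from the vertex along the axis: (h, k + p).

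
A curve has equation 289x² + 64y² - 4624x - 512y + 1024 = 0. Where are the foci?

Collect terms: 289(x² - 16x) + 64(y² - 8y) = -1024
Completing the square gives 289(x - 8)² + 64(y - 4)² = -1024 + 18496 + 1024 = 18496.
Divide by 18496: (x - 8)²/64 + (y - 4)²/289 = 1
Ellipse, center (8, 4), major axis vertical; a² = 289, b² = 64.
c² = a² - b² = 289 - 64 = 225, so c = 15.
Foci lie on the vertical axis through the center: (h, k ± c).

(8, -11) and (8, 19)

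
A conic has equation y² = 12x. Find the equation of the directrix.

Vertex (0, 0); 4p = 12 so p = 3. Opens right.
Directrix is the vertical line x = h − p = 0 − (3) = -3.

x = -3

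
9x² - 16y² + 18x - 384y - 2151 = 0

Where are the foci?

9(x² + 2x) -16(y² + 24y) = 2151
Complete the square in x and y: 9(x + 1)² -16(y + 12)² = 2151 + 9 - 2304 = -144
Divide through by -144 to get (y + 12)²/9 - (x + 1)²/16 = 1.
Hyperbola, center (-1, -12), transverse axis vertical; a² = 9, b² = 16.
c² = a² + b² = 9 + 16 = 25, so c = 5.
Foci lie on the vertical axis through the center: (h, k ± c).

(-1, -17) and (-1, -7)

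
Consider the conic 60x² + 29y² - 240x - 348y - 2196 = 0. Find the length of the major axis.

4√30

60(x² - 4x) + 29(y² - 12y) = 2196
Completing the square gives 60(x - 2)² + 29(y - 6)² = 2196 + 240 + 1044 = 3480.
Dividing both sides by 3480: (x - 2)²/58 + (y - 6)²/120 = 1
Ellipse, center (2, 6), major axis vertical; a² = 120, b² = 58.
a² = 120 so a = 2√30; the major axis has length 2a = 4√30.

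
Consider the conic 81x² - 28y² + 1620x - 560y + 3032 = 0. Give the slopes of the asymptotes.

9√7/14 and -9√7/14

81(x² + 20x) -28(y² + 20y) = -3032
Complete the square in x and y: 81(x + 10)² -28(y + 10)² = -3032 + 8100 - 2800 = 2268
Dividing both sides by 2268: (x + 10)²/28 - (y + 10)²/81 = 1
Hyperbola, center (-10, -10), transverse axis horizontal; a² = 28, b² = 81.
For a horizontal hyperbola the asymptotes have slope ±b/a.
Here that is ±9/2√7 = ±9√7/14.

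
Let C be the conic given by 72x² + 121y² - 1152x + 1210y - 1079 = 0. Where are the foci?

Rearranging, 72(x² - 16x) + 121(y² + 10y) = 1079.
Completing the square gives 72(x - 8)² + 121(y + 5)² = 1079 + 4608 + 3025 = 8712.
Dividing both sides by 8712: (x - 8)²/121 + (y + 5)²/72 = 1
Ellipse, center (8, -5), major axis horizontal; a² = 121, b² = 72.
c² = a² - b² = 121 - 72 = 49, so c = 7.
Foci lie on the horizontal axis through the center: (h ± c, k).

(1, -5) and (15, -5)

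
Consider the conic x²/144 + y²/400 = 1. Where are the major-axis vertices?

Center (0, 0). The larger denominator 400 sits under the y-term, so the major axis is vertical; a² = 400, b² = 144.
a = 20. Vertices at (h, k ± a).

(0, -20) and (0, 20)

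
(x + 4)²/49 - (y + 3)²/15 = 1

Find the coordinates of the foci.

(-12, -3) and (4, -3)

Center (-4, -3). The positive term is the x-term, so the transverse axis is horizontal; a² = 49, b² = 15.
c² = a² + b² = 49 + 15 = 64, so c = 8.
Foci lie on the horizontal axis through the center: (h ± c, k).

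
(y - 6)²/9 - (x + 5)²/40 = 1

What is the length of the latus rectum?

Center (-5, 6). The positive term is the y-term, so the transverse axis is vertical; a² = 9, b² = 40.
Latus rectum length = 2b²/a = 2·40/3 = 80/3.

80/3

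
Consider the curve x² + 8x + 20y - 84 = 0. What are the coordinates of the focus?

(-4, 0)

Only x is squared. Complete the square in x: (x + 4)² = -20(y - 5).
Vertex (-4, 5); 4p = -20 so p = -5. Opens down.
Focus is p units from the vertex along the axis: (h, k + p).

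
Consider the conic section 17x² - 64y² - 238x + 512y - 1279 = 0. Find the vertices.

(-1, 4) and (15, 4)

Collect terms: 17(x² - 14x) -64(y² - 8y) = 1279
17(x - 7)² -64(y - 4)² = 1279 + 833 - 1024 = 1088
Dividing both sides by 1088: (x - 7)²/64 - (y - 4)²/17 = 1
Hyperbola, center (7, 4), transverse axis horizontal; a² = 64, b² = 17.
a = 8. Vertices at (h ± a, k).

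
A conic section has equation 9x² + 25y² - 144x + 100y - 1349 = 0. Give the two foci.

Group: 9(x² - 16x) + 25(y² + 4y) = 1349
Completing the square gives 9(x - 8)² + 25(y + 2)² = 1349 + 576 + 100 = 2025.
Divide through by 2025 to get (x - 8)²/225 + (y + 2)²/81 = 1.
Ellipse, center (8, -2), major axis horizontal; a² = 225, b² = 81.
c² = a² - b² = 225 - 81 = 144, so c = 12.
Foci lie on the horizontal axis through the center: (h ± c, k).

(-4, -2) and (20, -2)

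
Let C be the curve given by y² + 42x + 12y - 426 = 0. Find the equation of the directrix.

x = 43/2

Only y is squared. Complete the square in y: (y + 6)² = -42(x - 11).
Vertex (11, -6); 4p = -42 so p = -21/2. Opens left.
Directrix is the vertical line x = h − p = 11 − (-21/2) = 43/2.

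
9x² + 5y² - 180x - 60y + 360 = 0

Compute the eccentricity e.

e = 2/3

Group the x- and y-terms: 9(x² - 20x) + 5(y² - 12y) = -360
9(x - 10)² + 5(y - 6)² = -360 + 900 + 180 = 720
Dividing both sides by 720: (x - 10)²/80 + (y - 6)²/144 = 1
Ellipse, center (10, 6), major axis vertical; a² = 144, b² = 80.
c² = a² - b² = 64, so c = 8.
e = c/a = 8/12 = 2/3.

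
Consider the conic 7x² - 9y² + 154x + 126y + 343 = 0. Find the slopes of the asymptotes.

Group: 7(x² + 22x) -9(y² - 14y) = -343
Completing the square gives 7(x + 11)² -9(y - 7)² = -343 + 847 - 441 = 63.
Divide through by 63 to get (x + 11)²/9 - (y - 7)²/7 = 1.
Hyperbola, center (-11, 7), transverse axis horizontal; a² = 9, b² = 7.
For a horizontal hyperbola the asymptotes have slope ±b/a.
Here that is ±√7/3.

√7/3 and -√7/3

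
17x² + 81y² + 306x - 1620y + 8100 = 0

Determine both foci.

Group the x- and y-terms: 17(x² + 18x) + 81(y² - 20y) = -8100
Completing the square gives 17(x + 9)² + 81(y - 10)² = -8100 + 1377 + 8100 = 1377.
Dividing both sides by 1377: (x + 9)²/81 + (y - 10)²/17 = 1
Ellipse, center (-9, 10), major axis horizontal; a² = 81, b² = 17.
c² = a² - b² = 81 - 17 = 64, so c = 8.
Foci lie on the horizontal axis through the center: (h ± c, k).

(-17, 10) and (-1, 10)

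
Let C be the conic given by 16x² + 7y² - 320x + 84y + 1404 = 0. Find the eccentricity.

16(x² - 20x) + 7(y² + 12y) = -1404
16(x - 10)² + 7(y + 6)² = -1404 + 1600 + 252 = 448
Divide by 448: (x - 10)²/28 + (y + 6)²/64 = 1
Ellipse, center (10, -6), major axis vertical; a² = 64, b² = 28.
c² = a² - b² = 36, so c = 6.
e = c/a = 6/8 = 3/4.

e = 3/4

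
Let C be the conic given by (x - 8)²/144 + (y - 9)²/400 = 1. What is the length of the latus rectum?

Center (8, 9). The larger denominator 400 sits under the y-term, so the major axis is vertical; a² = 400, b² = 144.
Latus rectum length = 2b²/a = 2·144/20 = 72/5.

72/5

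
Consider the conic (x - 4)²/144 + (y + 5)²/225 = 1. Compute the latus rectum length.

96/5

Center (4, -5). The larger denominator 225 sits under the y-term, so the major axis is vertical; a² = 225, b² = 144.
Latus rectum length = 2b²/a = 2·144/15 = 96/5.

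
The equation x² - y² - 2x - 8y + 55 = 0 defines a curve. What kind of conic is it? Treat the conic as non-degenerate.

No xy term. Coefficients of x² and y² are A = 1, C = -1.
A and C have opposite signs ⇒ hyperbola.

hyperbola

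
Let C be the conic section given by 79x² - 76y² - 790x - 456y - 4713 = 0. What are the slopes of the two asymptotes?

Group the x- and y-terms: 79(x² - 10x) -76(y² + 6y) = 4713
79(x - 5)² -76(y + 3)² = 4713 + 1975 - 684 = 6004
Dividing both sides by 6004: (x - 5)²/76 - (y + 3)²/79 = 1
Hyperbola, center (5, -3), transverse axis horizontal; a² = 76, b² = 79.
For a horizontal hyperbola the asymptotes have slope ±b/a.
Here that is ±√79/2√19 = ±√1501/38.

√1501/38 and -√1501/38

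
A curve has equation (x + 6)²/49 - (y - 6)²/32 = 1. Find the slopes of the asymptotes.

Center (-6, 6). The positive term is the x-term, so the transverse axis is horizontal; a² = 49, b² = 32.
For a horizontal hyperbola the asymptotes have slope ±b/a.
Here that is ±4√2/7.

4√2/7 and -4√2/7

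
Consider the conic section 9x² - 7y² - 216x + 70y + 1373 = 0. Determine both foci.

9(x² - 24x) -7(y² - 10y) = -1373
Complete the square in x and y: 9(x - 12)² -7(y - 5)² = -1373 + 1296 - 175 = -252
Divide through by -252 to get (y - 5)²/36 - (x - 12)²/28 = 1.
Hyperbola, center (12, 5), transverse axis vertical; a² = 36, b² = 28.
c² = a² + b² = 36 + 28 = 64, so c = 8.
Foci lie on the vertical axis through the center: (h, k ± c).

(12, -3) and (12, 13)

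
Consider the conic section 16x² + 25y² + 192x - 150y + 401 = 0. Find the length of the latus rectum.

Collect terms: 16(x² + 12x) + 25(y² - 6y) = -401
Complete the square: 16(x + 6)² + 25(y - 3)² = -401 + 576 + 225 = 400
Dividing both sides by 400: (x + 6)²/25 + (y - 3)²/16 = 1
Ellipse, center (-6, 3), major axis horizontal; a² = 25, b² = 16.
Latus rectum length = 2b²/a = 2·16/5 = 32/5.

32/5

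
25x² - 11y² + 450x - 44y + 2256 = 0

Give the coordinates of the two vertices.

Collect terms: 25(x² + 18x) -11(y² + 4y) = -2256
Complete the square in x and y: 25(x + 9)² -11(y + 2)² = -2256 + 2025 - 44 = -275
Divide by -275: (y + 2)²/25 - (x + 9)²/11 = 1
Hyperbola, center (-9, -2), transverse axis vertical; a² = 25, b² = 11.
a = 5. Vertices at (h, k ± a).

(-9, -7) and (-9, 3)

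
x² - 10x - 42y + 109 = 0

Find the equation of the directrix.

y = -17/2

Only x is squared. Complete the square in x: (x - 5)² = 42(y - 2).
Vertex (5, 2); 4p = 42 so p = 21/2. Opens up.
Directrix is the horizontal line y = k − p = 2 − (21/2) = -17/2.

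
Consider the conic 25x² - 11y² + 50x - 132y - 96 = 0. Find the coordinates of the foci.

Collect terms: 25(x² + 2x) -11(y² + 12y) = 96
Complete the square: 25(x + 1)² -11(y + 6)² = 96 + 25 - 396 = -275
Divide through by -275 to get (y + 6)²/25 - (x + 1)²/11 = 1.
Hyperbola, center (-1, -6), transverse axis vertical; a² = 25, b² = 11.
c² = a² + b² = 25 + 11 = 36, so c = 6.
Foci lie on the vertical axis through the center: (h, k ± c).

(-1, -12) and (-1, 0)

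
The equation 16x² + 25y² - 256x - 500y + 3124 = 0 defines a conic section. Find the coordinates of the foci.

Rearranging, 16(x² - 16x) + 25(y² - 20y) = -3124.
Complete the square: 16(x - 8)² + 25(y - 10)² = -3124 + 1024 + 2500 = 400
Dividing both sides by 400: (x - 8)²/25 + (y - 10)²/16 = 1
Ellipse, center (8, 10), major axis horizontal; a² = 25, b² = 16.
c² = a² - b² = 25 - 16 = 9, so c = 3.
Foci lie on the horizontal axis through the center: (h ± c, k).

(5, 10) and (11, 10)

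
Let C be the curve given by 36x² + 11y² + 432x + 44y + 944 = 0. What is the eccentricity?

e = 5/6

Rearranging, 36(x² + 12x) + 11(y² + 4y) = -944.
Completing the square gives 36(x + 6)² + 11(y + 2)² = -944 + 1296 + 44 = 396.
Dividing both sides by 396: (x + 6)²/11 + (y + 2)²/36 = 1
Ellipse, center (-6, -2), major axis vertical; a² = 36, b² = 11.
c² = a² - b² = 25, so c = 5.
e = c/a = 5/6.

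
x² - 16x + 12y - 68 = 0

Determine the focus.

(8, 8)

Only x is squared. Complete the square in x: (x - 8)² = -12(y - 11).
Vertex (8, 11); 4p = -12 so p = -3. Opens down.
Focus is p units from the vertex along the axis: (h, k + p).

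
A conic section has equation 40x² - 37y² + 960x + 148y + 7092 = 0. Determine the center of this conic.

(-12, 2)

Group: 40(x² + 24x) -37(y² - 4y) = -7092
Complete the square in x and y: 40(x + 12)² -37(y - 2)² = -7092 + 5760 - 148 = -1480
Dividing both sides by -1480: (y - 2)²/40 - (x + 12)²/37 = 1
Hyperbola with center (-12, 2).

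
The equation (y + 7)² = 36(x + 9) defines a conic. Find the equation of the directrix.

Vertex (-9, -7); 4p = 36 so p = 9. Opens right.
Directrix is the vertical line x = h − p = -9 − (9) = -18.

x = -18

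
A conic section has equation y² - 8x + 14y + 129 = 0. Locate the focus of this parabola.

Only y is squared. Complete the square in y: (y + 7)² = 8(x - 10).
Vertex (10, -7); 4p = 8 so p = 2. Opens right.
Focus is p units from the vertex along the axis: (h + p, k).

(12, -7)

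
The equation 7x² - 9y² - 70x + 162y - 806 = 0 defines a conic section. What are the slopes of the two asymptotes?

Group the x- and y-terms: 7(x² - 10x) -9(y² - 18y) = 806
Complete the square: 7(x - 5)² -9(y - 9)² = 806 + 175 - 729 = 252
Divide by 252: (x - 5)²/36 - (y - 9)²/28 = 1
Hyperbola, center (5, 9), transverse axis horizontal; a² = 36, b² = 28.
For a horizontal hyperbola the asymptotes have slope ±b/a.
Here that is ±2√7/6 = ±√7/3.

√7/3 and -√7/3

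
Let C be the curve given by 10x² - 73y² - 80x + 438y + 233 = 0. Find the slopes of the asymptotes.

√730/73 and -√730/73

10(x² - 8x) -73(y² - 6y) = -233
Complete the square: 10(x - 4)² -73(y - 3)² = -233 + 160 - 657 = -730
Dividing both sides by -730: (y - 3)²/10 - (x - 4)²/73 = 1
Hyperbola, center (4, 3), transverse axis vertical; a² = 10, b² = 73.
For a vertical hyperbola the asymptotes have slope ±a/b.
Here that is ±√10/√73 = ±√730/73.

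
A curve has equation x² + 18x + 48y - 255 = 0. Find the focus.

(-9, -5)

Only x is squared. Complete the square in x: (x + 9)² = -48(y - 7).
Vertex (-9, 7); 4p = -48 so p = -12. Opens down.
Focus is p units from the vertex along the axis: (h, k + p).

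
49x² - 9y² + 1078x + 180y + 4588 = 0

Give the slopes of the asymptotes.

Rearranging, 49(x² + 22x) -9(y² - 20y) = -4588.
Completing the square gives 49(x + 11)² -9(y - 10)² = -4588 + 5929 - 900 = 441.
Divide through by 441 to get (x + 11)²/9 - (y - 10)²/49 = 1.
Hyperbola, center (-11, 10), transverse axis horizontal; a² = 9, b² = 49.
For a horizontal hyperbola the asymptotes have slope ±b/a.
Here that is ±7/3.

7/3 and -7/3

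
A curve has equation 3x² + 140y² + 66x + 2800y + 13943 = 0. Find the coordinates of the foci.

Group the x- and y-terms: 3(x² + 22x) + 140(y² + 20y) = -13943
3(x + 11)² + 140(y + 10)² = -13943 + 363 + 14000 = 420
Divide by 420: (x + 11)²/140 + (y + 10)²/3 = 1
Ellipse, center (-11, -10), major axis horizontal; a² = 140, b² = 3.
c² = a² - b² = 140 - 3 = 137, so c = √137.
Foci lie on the horizontal axis through the center: (h ± c, k).

(-11 - √137, -10) and (-11 + √137, -10)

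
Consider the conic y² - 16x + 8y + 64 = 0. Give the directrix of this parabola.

x = -1

Only y is squared. Complete the square in y: (y + 4)² = 16(x - 3).
Vertex (3, -4); 4p = 16 so p = 4. Opens right.
Directrix is the vertical line x = h − p = 3 − (4) = -1.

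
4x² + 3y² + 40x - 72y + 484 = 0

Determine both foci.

(-5, 10) and (-5, 14)

Rearranging, 4(x² + 10x) + 3(y² - 24y) = -484.
Completing the square gives 4(x + 5)² + 3(y - 12)² = -484 + 100 + 432 = 48.
Divide by 48: (x + 5)²/12 + (y - 12)²/16 = 1
Ellipse, center (-5, 12), major axis vertical; a² = 16, b² = 12.
c² = a² - b² = 16 - 12 = 4, so c = 2.
Foci lie on the vertical axis through the center: (h, k ± c).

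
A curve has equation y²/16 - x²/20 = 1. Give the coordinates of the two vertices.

Center (0, 0). The positive term is the y-term, so the transverse axis is vertical; a² = 16, b² = 20.
a = 4. Vertices at (h, k ± a).

(0, -4) and (0, 4)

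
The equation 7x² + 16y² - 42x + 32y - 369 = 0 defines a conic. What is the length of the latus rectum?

7

Collect terms: 7(x² - 6x) + 16(y² + 2y) = 369
7(x - 3)² + 16(y + 1)² = 369 + 63 + 16 = 448
Divide by 448: (x - 3)²/64 + (y + 1)²/28 = 1
Ellipse, center (3, -1), major axis horizontal; a² = 64, b² = 28.
Latus rectum length = 2b²/a = 2·28/8 = 7.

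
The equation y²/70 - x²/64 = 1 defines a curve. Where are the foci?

(0, 0 - √134) and (0, 0 + √134)

Center (0, 0). The positive term is the y-term, so the transverse axis is vertical; a² = 70, b² = 64.
c² = a² + b² = 70 + 64 = 134, so c = √134.
Foci lie on the vertical axis through the center: (h, k ± c).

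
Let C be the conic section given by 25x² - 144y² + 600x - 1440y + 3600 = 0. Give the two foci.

Collect terms: 25(x² + 24x) -144(y² + 10y) = -3600
25(x + 12)² -144(y + 5)² = -3600 + 3600 - 3600 = -3600
Divide through by -3600 to get (y + 5)²/25 - (x + 12)²/144 = 1.
Hyperbola, center (-12, -5), transverse axis vertical; a² = 25, b² = 144.
c² = a² + b² = 25 + 144 = 169, so c = 13.
Foci lie on the vertical axis through the center: (h, k ± c).

(-12, -18) and (-12, 8)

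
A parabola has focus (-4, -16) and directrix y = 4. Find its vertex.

(-4, -6)

The vertex is the midpoint between the focus and the directrix along the axis of symmetry.
Axis is vertical (directrix is horizontal). Vertex y-coordinate = (-16 + 4)/2 = -6; x-coordinate = -4.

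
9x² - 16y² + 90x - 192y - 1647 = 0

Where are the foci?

Collect terms: 9(x² + 10x) -16(y² + 12y) = 1647
Completing the square gives 9(x + 5)² -16(y + 6)² = 1647 + 225 - 576 = 1296.
Divide through by 1296 to get (x + 5)²/144 - (y + 6)²/81 = 1.
Hyperbola, center (-5, -6), transverse axis horizontal; a² = 144, b² = 81.
c² = a² + b² = 144 + 81 = 225, so c = 15.
Foci lie on the horizontal axis through the center: (h ± c, k).

(-20, -6) and (10, -6)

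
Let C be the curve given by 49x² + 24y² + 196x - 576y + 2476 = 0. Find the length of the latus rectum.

Rearranging, 49(x² + 4x) + 24(y² - 24y) = -2476.
Complete the square in x and y: 49(x + 2)² + 24(y - 12)² = -2476 + 196 + 3456 = 1176
Dividing both sides by 1176: (x + 2)²/24 + (y - 12)²/49 = 1
Ellipse, center (-2, 12), major axis vertical; a² = 49, b² = 24.
Latus rectum length = 2b²/a = 2·24/7 = 48/7.

48/7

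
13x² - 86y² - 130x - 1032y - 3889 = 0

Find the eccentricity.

e = 3√946/86

Group the x- and y-terms: 13(x² - 10x) -86(y² + 12y) = 3889
13(x - 5)² -86(y + 6)² = 3889 + 325 - 3096 = 1118
Divide through by 1118 to get (x - 5)²/86 - (y + 6)²/13 = 1.
Hyperbola, center (5, -6), transverse axis horizontal; a² = 86, b² = 13.
c² = a² + b² = 99, so c = 3√11.
e = c/a = 3√11/√86 = 3√946/86.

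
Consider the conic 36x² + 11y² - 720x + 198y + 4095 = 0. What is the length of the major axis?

Rearranging, 36(x² - 20x) + 11(y² + 18y) = -4095.
Complete the square: 36(x - 10)² + 11(y + 9)² = -4095 + 3600 + 891 = 396
Divide by 396: (x - 10)²/11 + (y + 9)²/36 = 1
Ellipse, center (10, -9), major axis vertical; a² = 36, b² = 11.
a² = 36 so a = 6; the major axis has length 2a = 12.

12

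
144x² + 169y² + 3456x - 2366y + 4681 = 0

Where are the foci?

(-17, 7) and (-7, 7)

Collect terms: 144(x² + 24x) + 169(y² - 14y) = -4681
Complete the square: 144(x + 12)² + 169(y - 7)² = -4681 + 20736 + 8281 = 24336
Divide through by 24336 to get (x + 12)²/169 + (y - 7)²/144 = 1.
Ellipse, center (-12, 7), major axis horizontal; a² = 169, b² = 144.
c² = a² - b² = 169 - 144 = 25, so c = 5.
Foci lie on the horizontal axis through the center: (h ± c, k).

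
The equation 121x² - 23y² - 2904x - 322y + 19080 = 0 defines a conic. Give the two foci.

(12, -19) and (12, 5)

Group: 121(x² - 24x) -23(y² + 14y) = -19080
Completing the square gives 121(x - 12)² -23(y + 7)² = -19080 + 17424 - 1127 = -2783.
Dividing both sides by -2783: (y + 7)²/121 - (x - 12)²/23 = 1
Hyperbola, center (12, -7), transverse axis vertical; a² = 121, b² = 23.
c² = a² + b² = 121 + 23 = 144, so c = 12.
Foci lie on the vertical axis through the center: (h, k ± c).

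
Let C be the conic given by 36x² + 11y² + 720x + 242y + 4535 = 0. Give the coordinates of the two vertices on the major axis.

Collect terms: 36(x² + 20x) + 11(y² + 22y) = -4535
Complete the square: 36(x + 10)² + 11(y + 11)² = -4535 + 3600 + 1331 = 396
Divide by 396: (x + 10)²/11 + (y + 11)²/36 = 1
Ellipse, center (-10, -11), major axis vertical; a² = 36, b² = 11.
a = 6. Vertices at (h, k ± a).

(-10, -17) and (-10, -5)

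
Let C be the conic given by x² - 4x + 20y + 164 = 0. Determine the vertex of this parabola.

(2, -8)

Only x is squared. Complete the square in x: (x - 2)² = -20(y + 8).
Vertex (2, -8); 4p = -20 so p = -5. Opens down.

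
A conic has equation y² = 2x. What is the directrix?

x = -1/2

Vertex (0, 0); 4p = 2 so p = 1/2. Opens right.
Directrix is the vertical line x = h − p = 0 − (1/2) = -1/2.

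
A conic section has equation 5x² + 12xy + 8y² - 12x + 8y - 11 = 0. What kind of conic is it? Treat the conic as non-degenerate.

ellipse

A = 5, B = 12, C = 8.
Discriminant B² − 4AC = 12² − 4·5·8 = -16.
B² − 4AC < 0 ⇒ ellipse.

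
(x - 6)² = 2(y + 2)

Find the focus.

Vertex (6, -2); 4p = 2 so p = 1/2. Opens up.
Focus is p units from the vertex along the axis: (h, k + p).

(6, -3/2)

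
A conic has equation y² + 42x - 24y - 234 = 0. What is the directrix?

x = 39/2

Only y is squared. Complete the square in y: (y - 12)² = -42(x - 9).
Vertex (9, 12); 4p = -42 so p = -21/2. Opens left.
Directrix is the vertical line x = h − p = 9 − (-21/2) = 39/2.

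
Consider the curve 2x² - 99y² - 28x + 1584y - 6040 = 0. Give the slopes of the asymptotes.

Collect terms: 2(x² - 14x) -99(y² - 16y) = 6040
Complete the square in x and y: 2(x - 7)² -99(y - 8)² = 6040 + 98 - 6336 = -198
Divide through by -198 to get (y - 8)²/2 - (x - 7)²/99 = 1.
Hyperbola, center (7, 8), transverse axis vertical; a² = 2, b² = 99.
For a vertical hyperbola the asymptotes have slope ±a/b.
Here that is ±√2/3√11 = ±√22/33.

√22/33 and -√22/33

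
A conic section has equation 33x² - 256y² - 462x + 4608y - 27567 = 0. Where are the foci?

Collect terms: 33(x² - 14x) -256(y² - 18y) = 27567
Complete the square in x and y: 33(x - 7)² -256(y - 9)² = 27567 + 1617 - 20736 = 8448
Dividing both sides by 8448: (x - 7)²/256 - (y - 9)²/33 = 1
Hyperbola, center (7, 9), transverse axis horizontal; a² = 256, b² = 33.
c² = a² + b² = 256 + 33 = 289, so c = 17.
Foci lie on the horizontal axis through the center: (h ± c, k).

(-10, 9) and (24, 9)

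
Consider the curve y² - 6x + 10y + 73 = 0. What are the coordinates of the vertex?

(8, -5)

Only y is squared. Complete the square in y: (y + 5)² = 6(x - 8).
Vertex (8, -5); 4p = 6 so p = 3/2. Opens right.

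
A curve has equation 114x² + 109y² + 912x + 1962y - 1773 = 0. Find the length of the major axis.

114(x² + 8x) + 109(y² + 18y) = 1773
Complete the square in x and y: 114(x + 4)² + 109(y + 9)² = 1773 + 1824 + 8829 = 12426
Divide through by 12426 to get (x + 4)²/109 + (y + 9)²/114 = 1.
Ellipse, center (-4, -9), major axis vertical; a² = 114, b² = 109.
a² = 114 so a = √114; the major axis has length 2a = 2√114.

2√114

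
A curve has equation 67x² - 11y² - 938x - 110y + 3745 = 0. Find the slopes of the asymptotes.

√737/11 and -√737/11

Group: 67(x² - 14x) -11(y² + 10y) = -3745
67(x - 7)² -11(y + 5)² = -3745 + 3283 - 275 = -737
Divide through by -737 to get (y + 5)²/67 - (x - 7)²/11 = 1.
Hyperbola, center (7, -5), transverse axis vertical; a² = 67, b² = 11.
For a vertical hyperbola the asymptotes have slope ±a/b.
Here that is ±√67/√11 = ±√737/11.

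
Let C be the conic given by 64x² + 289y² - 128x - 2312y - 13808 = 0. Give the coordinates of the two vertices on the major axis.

Collect terms: 64(x² - 2x) + 289(y² - 8y) = 13808
64(x - 1)² + 289(y - 4)² = 13808 + 64 + 4624 = 18496
Divide by 18496: (x - 1)²/289 + (y - 4)²/64 = 1
Ellipse, center (1, 4), major axis horizontal; a² = 289, b² = 64.
a = 17. Vertices at (h ± a, k).

(-16, 4) and (18, 4)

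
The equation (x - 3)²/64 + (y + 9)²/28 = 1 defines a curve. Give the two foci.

Center (3, -9). The larger denominator 64 sits under the x-term, so the major axis is horizontal; a² = 64, b² = 28.
c² = a² - b² = 64 - 28 = 36, so c = 6.
Foci lie on the horizontal axis through the center: (h ± c, k).

(-3, -9) and (9, -9)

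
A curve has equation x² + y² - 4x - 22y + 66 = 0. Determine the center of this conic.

Group the x- and y-terms: (x² - 4x) + (y² - 22y) = -66
Complete the square in x and y: (x - 2)² + (y - 11)² = -66 + 4 + 121 = 59
So (x - 2)² + (y - 11)² = 59.
Circle centered at (2, 11) with r² = 59.

(2, 11)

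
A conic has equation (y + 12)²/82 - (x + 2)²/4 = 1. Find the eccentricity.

e = √1763/41

Center (-2, -12). The positive term is the y-term, so the transverse axis is vertical; a² = 82, b² = 4.
c² = a² + b² = 86, so c = √86.
e = c/a = √86/√82 = √1763/41.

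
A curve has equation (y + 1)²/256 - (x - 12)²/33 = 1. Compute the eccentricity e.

e = 17/16

Center (12, -1). The positive term is the y-term, so the transverse axis is vertical; a² = 256, b² = 33.
c² = a² + b² = 289, so c = 17.
e = c/a = 17/16.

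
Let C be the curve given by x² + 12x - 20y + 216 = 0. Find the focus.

(-6, 14)

Only x is squared. Complete the square in x: (x + 6)² = 20(y - 9).
Vertex (-6, 9); 4p = 20 so p = 5. Opens up.
Focus is p units from the vertex along the axis: (h, k + p).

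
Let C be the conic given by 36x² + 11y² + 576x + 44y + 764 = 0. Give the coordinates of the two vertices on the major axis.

(-8, -14) and (-8, 10)

Collect terms: 36(x² + 16x) + 11(y² + 4y) = -764
Completing the square gives 36(x + 8)² + 11(y + 2)² = -764 + 2304 + 44 = 1584.
Divide through by 1584 to get (x + 8)²/44 + (y + 2)²/144 = 1.
Ellipse, center (-8, -2), major axis vertical; a² = 144, b² = 44.
a = 12. Vertices at (h, k ± a).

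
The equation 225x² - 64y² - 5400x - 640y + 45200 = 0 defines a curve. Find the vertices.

225(x² - 24x) -64(y² + 10y) = -45200
225(x - 12)² -64(y + 5)² = -45200 + 32400 - 1600 = -14400
Divide by -14400: (y + 5)²/225 - (x - 12)²/64 = 1
Hyperbola, center (12, -5), transverse axis vertical; a² = 225, b² = 64.
a = 15. Vertices at (h, k ± a).

(12, -20) and (12, 10)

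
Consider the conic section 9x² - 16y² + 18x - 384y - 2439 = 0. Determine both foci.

(-6, -12) and (4, -12)

Rearranging, 9(x² + 2x) -16(y² + 24y) = 2439.
Complete the square in x and y: 9(x + 1)² -16(y + 12)² = 2439 + 9 - 2304 = 144
Dividing both sides by 144: (x + 1)²/16 - (y + 12)²/9 = 1
Hyperbola, center (-1, -12), transverse axis horizontal; a² = 16, b² = 9.
c² = a² + b² = 16 + 9 = 25, so c = 5.
Foci lie on the horizontal axis through the center: (h ± c, k).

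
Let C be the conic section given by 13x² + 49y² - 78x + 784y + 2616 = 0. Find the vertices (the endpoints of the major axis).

(-4, -8) and (10, -8)

13(x² - 6x) + 49(y² + 16y) = -2616
Completing the square gives 13(x - 3)² + 49(y + 8)² = -2616 + 117 + 3136 = 637.
Divide through by 637 to get (x - 3)²/49 + (y + 8)²/13 = 1.
Ellipse, center (3, -8), major axis horizontal; a² = 49, b² = 13.
a = 7. Vertices at (h ± a, k).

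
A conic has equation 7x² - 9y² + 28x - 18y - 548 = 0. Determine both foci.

(-14, -1) and (10, -1)

Rearranging, 7(x² + 4x) -9(y² + 2y) = 548.
7(x + 2)² -9(y + 1)² = 548 + 28 - 9 = 567
Divide through by 567 to get (x + 2)²/81 - (y + 1)²/63 = 1.
Hyperbola, center (-2, -1), transverse axis horizontal; a² = 81, b² = 63.
c² = a² + b² = 81 + 63 = 144, so c = 12.
Foci lie on the horizontal axis through the center: (h ± c, k).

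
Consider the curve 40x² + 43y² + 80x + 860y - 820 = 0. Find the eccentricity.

e = √129/43

Collect terms: 40(x² + 2x) + 43(y² + 20y) = 820
Complete the square: 40(x + 1)² + 43(y + 10)² = 820 + 40 + 4300 = 5160
Divide through by 5160 to get (x + 1)²/129 + (y + 10)²/120 = 1.
Ellipse, center (-1, -10), major axis horizontal; a² = 129, b² = 120.
c² = a² - b² = 9, so c = 3.
e = c/a = 3/√129 = √129/43.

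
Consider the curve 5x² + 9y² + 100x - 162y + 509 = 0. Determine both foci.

(-18, 9) and (-2, 9)

Group: 5(x² + 20x) + 9(y² - 18y) = -509
Complete the square in x and y: 5(x + 10)² + 9(y - 9)² = -509 + 500 + 729 = 720
Dividing both sides by 720: (x + 10)²/144 + (y - 9)²/80 = 1
Ellipse, center (-10, 9), major axis horizontal; a² = 144, b² = 80.
c² = a² - b² = 144 - 80 = 64, so c = 8.
Foci lie on the horizontal axis through the center: (h ± c, k).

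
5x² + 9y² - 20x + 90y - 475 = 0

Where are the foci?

(-6, -5) and (10, -5)

Collect terms: 5(x² - 4x) + 9(y² + 10y) = 475
5(x - 2)² + 9(y + 5)² = 475 + 20 + 225 = 720
Dividing both sides by 720: (x - 2)²/144 + (y + 5)²/80 = 1
Ellipse, center (2, -5), major axis horizontal; a² = 144, b² = 80.
c² = a² - b² = 144 - 80 = 64, so c = 8.
Foci lie on the horizontal axis through the center: (h ± c, k).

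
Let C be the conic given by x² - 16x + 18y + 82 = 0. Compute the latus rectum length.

18

Only x is squared. Complete the square in x: (x - 8)² = -18(y + 1).
Vertex (8, -1); 4p = -18 so p = -9/2. Opens down.
Latus rectum length = |4p| = 18.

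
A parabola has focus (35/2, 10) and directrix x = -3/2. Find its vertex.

(8, 10)

The vertex is the midpoint between the focus and the directrix along the axis of symmetry.
Axis is horizontal (directrix is vertical). Vertex x-coordinate = (35/2 + (-3/2))/2 = 8; y-coordinate = 10.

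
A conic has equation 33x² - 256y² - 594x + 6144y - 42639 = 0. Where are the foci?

Group the x- and y-terms: 33(x² - 18x) -256(y² - 24y) = 42639
Complete the square: 33(x - 9)² -256(y - 12)² = 42639 + 2673 - 36864 = 8448
Divide through by 8448 to get (x - 9)²/256 - (y - 12)²/33 = 1.
Hyperbola, center (9, 12), transverse axis horizontal; a² = 256, b² = 33.
c² = a² + b² = 256 + 33 = 289, so c = 17.
Foci lie on the horizontal axis through the center: (h ± c, k).

(-8, 12) and (26, 12)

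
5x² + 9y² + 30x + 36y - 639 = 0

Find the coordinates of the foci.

5(x² + 6x) + 9(y² + 4y) = 639
Completing the square gives 5(x + 3)² + 9(y + 2)² = 639 + 45 + 36 = 720.
Dividing both sides by 720: (x + 3)²/144 + (y + 2)²/80 = 1
Ellipse, center (-3, -2), major axis horizontal; a² = 144, b² = 80.
c² = a² - b² = 144 - 80 = 64, so c = 8.
Foci lie on the horizontal axis through the center: (h ± c, k).

(-11, -2) and (5, -2)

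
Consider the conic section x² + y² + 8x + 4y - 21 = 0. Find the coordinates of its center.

Collect terms: (x² + 8x) + (y² + 4y) = 21
Complete the square: (x + 4)² + (y + 2)² = 21 + 16 + 4 = 41
So (x + 4)² + (y + 2)² = 41.
Circle centered at (-4, -2) with r² = 41.

(-4, -2)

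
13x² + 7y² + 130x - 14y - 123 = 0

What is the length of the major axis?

Group the x- and y-terms: 13(x² + 10x) + 7(y² - 2y) = 123
Complete the square in x and y: 13(x + 5)² + 7(y - 1)² = 123 + 325 + 7 = 455
Dividing both sides by 455: (x + 5)²/35 + (y - 1)²/65 = 1
Ellipse, center (-5, 1), major axis vertical; a² = 65, b² = 35.
a² = 65 so a = √65; the major axis has length 2a = 2√65.

2√65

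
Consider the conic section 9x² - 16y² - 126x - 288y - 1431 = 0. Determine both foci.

Collect terms: 9(x² - 14x) -16(y² + 18y) = 1431
Completing the square gives 9(x - 7)² -16(y + 9)² = 1431 + 441 - 1296 = 576.
Dividing both sides by 576: (x - 7)²/64 - (y + 9)²/36 = 1
Hyperbola, center (7, -9), transverse axis horizontal; a² = 64, b² = 36.
c² = a² + b² = 64 + 36 = 100, so c = 10.
Foci lie on the horizontal axis through the center: (h ± c, k).

(-3, -9) and (17, -9)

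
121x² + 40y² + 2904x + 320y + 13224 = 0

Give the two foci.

Group the x- and y-terms: 121(x² + 24x) + 40(y² + 8y) = -13224
Completing the square gives 121(x + 12)² + 40(y + 4)² = -13224 + 17424 + 640 = 4840.
Dividing both sides by 4840: (x + 12)²/40 + (y + 4)²/121 = 1
Ellipse, center (-12, -4), major axis vertical; a² = 121, b² = 40.
c² = a² - b² = 121 - 40 = 81, so c = 9.
Foci lie on the vertical axis through the center: (h, k ± c).

(-12, -13) and (-12, 5)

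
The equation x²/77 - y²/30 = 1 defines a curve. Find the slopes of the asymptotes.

√2310/77 and -√2310/77

Center (0, 0). The positive term is the x-term, so the transverse axis is horizontal; a² = 77, b² = 30.
For a horizontal hyperbola the asymptotes have slope ±b/a.
Here that is ±√30/√77 = ±√2310/77.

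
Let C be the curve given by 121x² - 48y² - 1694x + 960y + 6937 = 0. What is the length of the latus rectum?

96/11

Collect terms: 121(x² - 14x) -48(y² - 20y) = -6937
Complete the square: 121(x - 7)² -48(y - 10)² = -6937 + 5929 - 4800 = -5808
Divide through by -5808 to get (y - 10)²/121 - (x - 7)²/48 = 1.
Hyperbola, center (7, 10), transverse axis vertical; a² = 121, b² = 48.
Latus rectum length = 2b²/a = 2·48/11 = 96/11.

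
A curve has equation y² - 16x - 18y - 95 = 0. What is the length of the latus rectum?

16

Only y is squared. Complete the square in y: (y - 9)² = 16(x + 11).
Vertex (-11, 9); 4p = 16 so p = 4. Opens right.
Latus rectum length = |4p| = 16.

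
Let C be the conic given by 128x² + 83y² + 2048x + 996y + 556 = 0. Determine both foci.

Collect terms: 128(x² + 16x) + 83(y² + 12y) = -556
128(x + 8)² + 83(y + 6)² = -556 + 8192 + 2988 = 10624
Divide through by 10624 to get (x + 8)²/83 + (y + 6)²/128 = 1.
Ellipse, center (-8, -6), major axis vertical; a² = 128, b² = 83.
c² = a² - b² = 128 - 83 = 45, so c = 3√5.
Foci lie on the vertical axis through the center: (h, k ± c).

(-8, -6 - 3√5) and (-8, -6 + 3√5)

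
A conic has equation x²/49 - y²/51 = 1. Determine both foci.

(-10, 0) and (10, 0)

Center (0, 0). The positive term is the x-term, so the transverse axis is horizontal; a² = 49, b² = 51.
c² = a² + b² = 49 + 51 = 100, so c = 10.
Foci lie on the horizontal axis through the center: (h ± c, k).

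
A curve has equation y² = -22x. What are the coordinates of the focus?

(-11/2, 0)

Vertex (0, 0); 4p = -22 so p = -11/2. Opens left.
Focus is p units from the vertex along the axis: (h + p, k).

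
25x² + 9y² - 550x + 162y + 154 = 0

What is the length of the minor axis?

Collect terms: 25(x² - 22x) + 9(y² + 18y) = -154
Complete the square in x and y: 25(x - 11)² + 9(y + 9)² = -154 + 3025 + 729 = 3600
Dividing both sides by 3600: (x - 11)²/144 + (y + 9)²/400 = 1
Ellipse, center (11, -9), major axis vertical; a² = 400, b² = 144.
b² = 144 so b = 12; the minor axis has length 2b = 24.

24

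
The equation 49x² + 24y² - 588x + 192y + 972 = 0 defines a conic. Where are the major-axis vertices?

Collect terms: 49(x² - 12x) + 24(y² + 8y) = -972
Completing the square gives 49(x - 6)² + 24(y + 4)² = -972 + 1764 + 384 = 1176.
Dividing both sides by 1176: (x - 6)²/24 + (y + 4)²/49 = 1
Ellipse, center (6, -4), major axis vertical; a² = 49, b² = 24.
a = 7. Vertices at (h, k ± a).

(6, -11) and (6, 3)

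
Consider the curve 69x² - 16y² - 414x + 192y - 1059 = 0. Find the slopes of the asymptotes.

Collect terms: 69(x² - 6x) -16(y² - 12y) = 1059
69(x - 3)² -16(y - 6)² = 1059 + 621 - 576 = 1104
Divide by 1104: (x - 3)²/16 - (y - 6)²/69 = 1
Hyperbola, center (3, 6), transverse axis horizontal; a² = 16, b² = 69.
For a horizontal hyperbola the asymptotes have slope ±b/a.
Here that is ±√69/4.

√69/4 and -√69/4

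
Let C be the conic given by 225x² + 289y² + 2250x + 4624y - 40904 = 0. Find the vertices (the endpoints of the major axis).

(-22, -8) and (12, -8)

Group: 225(x² + 10x) + 289(y² + 16y) = 40904
225(x + 5)² + 289(y + 8)² = 40904 + 5625 + 18496 = 65025
Dividing both sides by 65025: (x + 5)²/289 + (y + 8)²/225 = 1
Ellipse, center (-5, -8), major axis horizontal; a² = 289, b² = 225.
a = 17. Vertices at (h ± a, k).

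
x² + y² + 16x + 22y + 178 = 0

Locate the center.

Group: (x² + 16x) + (y² + 22y) = -178
(x + 8)² + (y + 11)² = -178 + 64 + 121 = 7
So (x + 8)² + (y + 11)² = 7.
Circle centered at (-8, -11) with r² = 7.

(-8, -11)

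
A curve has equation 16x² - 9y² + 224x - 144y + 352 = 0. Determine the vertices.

Group the x- and y-terms: 16(x² + 14x) -9(y² + 16y) = -352
16(x + 7)² -9(y + 8)² = -352 + 784 - 576 = -144
Divide through by -144 to get (y + 8)²/16 - (x + 7)²/9 = 1.
Hyperbola, center (-7, -8), transverse axis vertical; a² = 16, b² = 9.
a = 4. Vertices at (h, k ± a).

(-7, -12) and (-7, -4)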